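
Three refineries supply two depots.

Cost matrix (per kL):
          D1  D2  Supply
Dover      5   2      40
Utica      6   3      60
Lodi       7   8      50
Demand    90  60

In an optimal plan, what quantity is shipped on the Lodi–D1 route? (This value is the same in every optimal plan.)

Solving gives:
  Dover→D1: 40 × 5 = 200
  Utica→D2: 60 × 3 = 180
  Lodi→D1: 50 × 7 = 350
Total cost = 730.
So Lodi→D1 carries 50 kL.

50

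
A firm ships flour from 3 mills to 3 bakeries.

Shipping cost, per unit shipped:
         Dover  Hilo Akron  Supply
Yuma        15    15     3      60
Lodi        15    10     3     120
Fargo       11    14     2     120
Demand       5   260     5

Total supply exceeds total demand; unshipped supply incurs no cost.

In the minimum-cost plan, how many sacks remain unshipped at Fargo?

0

An optimal plan:
  Yuma→Hilo: 30 × 15 = 450
  Lodi→Hilo: 120 × 10 = 1200
  Fargo→Dover: 5 × 11 = 55
  Fargo→Hilo: 110 × 14 = 1540
  Fargo→Akron: 5 × 2 = 10
Total cost = 3255.
Fargo ships 120 of its 120, leaving 0.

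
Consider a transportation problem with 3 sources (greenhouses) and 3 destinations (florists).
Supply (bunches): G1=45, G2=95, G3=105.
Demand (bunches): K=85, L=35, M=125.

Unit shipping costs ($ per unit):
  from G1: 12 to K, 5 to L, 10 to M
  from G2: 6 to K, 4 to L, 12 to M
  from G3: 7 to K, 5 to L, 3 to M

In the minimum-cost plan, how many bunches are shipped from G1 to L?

Solving gives:
  G1->L: 25 × $5 = $125
  G1->M: 20 × $10 = $200
  G2->K: 85 × $6 = $510
  G2->L: 10 × $4 = $40
  G3->M: 105 × $3 = $315
Total cost = $1190.
So G1→L carries 25 bunches.

25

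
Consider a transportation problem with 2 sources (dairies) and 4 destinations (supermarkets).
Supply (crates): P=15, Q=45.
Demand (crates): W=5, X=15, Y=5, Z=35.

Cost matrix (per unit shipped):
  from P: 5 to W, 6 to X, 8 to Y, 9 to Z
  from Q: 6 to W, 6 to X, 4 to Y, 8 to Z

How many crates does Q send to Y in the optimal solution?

5

Optimal shipments:
  P to W: 5 crates
  P to X: 10 crates
  Q to X: 5 crates
  Q to Y: 5 crates
  Q to Z: 35 crates
Total cost = 415.
So Q→Y carries 5 crates.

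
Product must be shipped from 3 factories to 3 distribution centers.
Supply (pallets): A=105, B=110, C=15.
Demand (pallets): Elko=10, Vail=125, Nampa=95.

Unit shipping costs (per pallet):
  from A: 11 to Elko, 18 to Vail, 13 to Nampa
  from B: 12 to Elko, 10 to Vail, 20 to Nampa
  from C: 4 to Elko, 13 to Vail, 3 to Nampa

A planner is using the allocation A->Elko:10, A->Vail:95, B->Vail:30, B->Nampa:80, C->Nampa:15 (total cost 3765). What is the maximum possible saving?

Current plan cost = 10·11 + 95·18 + 30·10 + 80·20 + 15·3 = 3765.
Optimal plan:
  A to Elko: 10 × 11 = 110
  A to Vail: 15 × 18 = 270
  A to Nampa: 80 × 13 = 1040
  B to Vail: 110 × 10 = 1100
  C to Nampa: 15 × 3 = 45
Optimal cost = 2565.
Saving = 3765 − 2565 = 1200.

1200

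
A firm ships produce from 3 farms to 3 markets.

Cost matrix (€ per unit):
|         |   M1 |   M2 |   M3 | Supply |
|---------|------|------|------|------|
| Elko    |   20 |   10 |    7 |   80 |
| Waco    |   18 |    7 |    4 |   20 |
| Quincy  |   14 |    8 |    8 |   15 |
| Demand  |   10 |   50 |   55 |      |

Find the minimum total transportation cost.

One minimum-cost allocation:
  Elko->M2: 45 × €10 = €450
  Elko->M3: 35 × €7 = €245
  Waco->M3: 20 × €4 = €80
  Quincy->M1: 10 × €14 = €140
  Quincy->M2: 5 × €8 = €40
Total = 450 + 245 + 80 + 140 + 40 = €955.

955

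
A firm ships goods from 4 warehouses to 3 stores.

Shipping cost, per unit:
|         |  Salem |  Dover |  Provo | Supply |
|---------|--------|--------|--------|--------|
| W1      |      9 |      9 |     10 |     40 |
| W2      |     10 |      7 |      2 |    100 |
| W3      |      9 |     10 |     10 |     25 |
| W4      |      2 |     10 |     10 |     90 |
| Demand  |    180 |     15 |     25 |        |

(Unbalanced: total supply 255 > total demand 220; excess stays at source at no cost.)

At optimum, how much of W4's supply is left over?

0

An optimal plan:
  W1 to Salem: 40 × 9 = 360
  W2 to Salem: 25 × 10 = 250
  W2 to Dover: 15 × 7 = 105
  W2 to Provo: 25 × 2 = 50
  W3 to Salem: 25 × 9 = 225
  W4 to Salem: 90 × 2 = 180
Total cost = 1170.
W4 ships 90 of its 90, leaving 0.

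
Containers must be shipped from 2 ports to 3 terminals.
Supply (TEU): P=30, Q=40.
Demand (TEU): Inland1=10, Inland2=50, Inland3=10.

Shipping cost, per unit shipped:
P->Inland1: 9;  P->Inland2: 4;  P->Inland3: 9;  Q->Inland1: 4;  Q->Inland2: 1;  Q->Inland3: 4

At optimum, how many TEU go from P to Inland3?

0

Solving gives:
  P→Inland2: 30 × 4 = 120
  Q→Inland1: 10 × 4 = 40
  Q→Inland2: 20 × 1 = 20
  Q→Inland3: 10 × 4 = 40
Total cost = 220.
The route P→Inland3 is not used.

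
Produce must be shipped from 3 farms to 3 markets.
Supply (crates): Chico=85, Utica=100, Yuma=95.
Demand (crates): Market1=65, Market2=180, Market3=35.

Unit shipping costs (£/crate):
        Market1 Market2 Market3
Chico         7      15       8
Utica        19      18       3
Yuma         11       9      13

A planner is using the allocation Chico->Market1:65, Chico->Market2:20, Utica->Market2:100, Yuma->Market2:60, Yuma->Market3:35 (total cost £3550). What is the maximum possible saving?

665

Current plan cost = 65·7 + 20·15 + 100·18 + 60·9 + 35·13 = £3550.
Optimal plan:
  Chico–Market1: 65 × £7 = £455
  Chico–Market2: 20 × £15 = £300
  Utica–Market2: 65 × £18 = £1170
  Utica–Market3: 35 × £3 = £105
  Yuma–Market2: 95 × £9 = £855
Optimal cost = £2885.
Saving = 3550 − 2885 = £665.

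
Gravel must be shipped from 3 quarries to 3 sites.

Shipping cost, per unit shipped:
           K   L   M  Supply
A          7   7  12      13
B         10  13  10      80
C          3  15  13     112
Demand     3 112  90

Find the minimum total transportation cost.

2515

An optimal shipping plan:
  A→L: 13 × 7 = 91
  B→M: 80 × 10 = 800
  C→K: 3 × 3 = 9
  C→L: 99 × 15 = 1485
  C→M: 10 × 13 = 130
Total = 91 + 800 + 9 + 1485 + 130 = 2515.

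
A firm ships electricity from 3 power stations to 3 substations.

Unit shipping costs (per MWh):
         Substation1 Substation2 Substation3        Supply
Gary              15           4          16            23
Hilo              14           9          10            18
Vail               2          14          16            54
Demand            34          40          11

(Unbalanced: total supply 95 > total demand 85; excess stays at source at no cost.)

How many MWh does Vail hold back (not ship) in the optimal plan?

Minimum-cost shipments:
  Gary to Substation2: 23 × 4 = 92
  Hilo to Substation2: 7 × 9 = 63
  Hilo to Substation3: 11 × 10 = 110
  Vail to Substation1: 34 × 2 = 68
  Vail to Substation2: 10 × 14 = 140
Total cost = 473.
Vail ships 44 of its 54, leaving 10.

10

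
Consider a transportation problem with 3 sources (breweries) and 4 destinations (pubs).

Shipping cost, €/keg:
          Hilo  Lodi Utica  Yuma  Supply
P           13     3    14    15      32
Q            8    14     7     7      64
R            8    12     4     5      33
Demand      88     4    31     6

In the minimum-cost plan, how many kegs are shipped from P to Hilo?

28

Optimal shipments:
  P to Hilo: 28 × €13 = €364
  P to Lodi: 4 × €3 = €12
  Q to Hilo: 60 × €8 = €480
  Q to Yuma: 4 × €7 = €28
  R to Utica: 31 × €4 = €124
  R to Yuma: 2 × €5 = €10
Total cost = €1018.
So P→Hilo carries 28 kegs.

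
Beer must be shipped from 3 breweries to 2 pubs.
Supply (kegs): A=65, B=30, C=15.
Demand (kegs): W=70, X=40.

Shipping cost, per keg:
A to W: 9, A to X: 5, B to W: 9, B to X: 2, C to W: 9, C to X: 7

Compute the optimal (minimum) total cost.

An optimal shipping plan:
  A->W: 55 × 9 = 495
  A->X: 10 × 5 = 50
  B->X: 30 × 2 = 60
  C->W: 15 × 9 = 135
Total = 495 + 50 + 60 + 135 = 740.

740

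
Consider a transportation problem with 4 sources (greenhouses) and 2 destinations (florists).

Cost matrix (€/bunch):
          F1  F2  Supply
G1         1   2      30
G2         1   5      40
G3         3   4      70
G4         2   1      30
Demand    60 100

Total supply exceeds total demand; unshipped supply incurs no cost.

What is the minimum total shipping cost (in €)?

350

An optimal shipping plan:
  G1->F2: 30 × €2 = €60
  G2->F1: 40 × €1 = €40
  G3->F1: 20 × €3 = €60
  G3->F2: 40 × €4 = €160
  G4->F2: 30 × €1 = €30
Total = 60 + 40 + 60 + 160 + 30 = €350.
(Supply check: G1 ships 30; G2 ships 40; G3 ships 60; G4 ships 30.)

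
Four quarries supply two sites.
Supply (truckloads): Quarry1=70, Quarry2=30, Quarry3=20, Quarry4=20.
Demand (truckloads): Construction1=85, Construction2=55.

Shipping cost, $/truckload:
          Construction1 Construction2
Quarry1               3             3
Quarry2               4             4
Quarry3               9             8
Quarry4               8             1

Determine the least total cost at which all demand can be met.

510

Optimal allocation:
  Quarry1 to Construction1: 55 truckloads
  Quarry1 to Construction2: 15 truckloads
  Quarry2 to Construction1: 30 truckloads
  Quarry3 to Construction2: 20 truckloads
  Quarry4 to Construction2: 20 truckloads
Total cost = $510.
(Supply check: Quarry1 ships 70; Quarry2 ships 30; Quarry3 ships 20; Quarry4 ships 20.)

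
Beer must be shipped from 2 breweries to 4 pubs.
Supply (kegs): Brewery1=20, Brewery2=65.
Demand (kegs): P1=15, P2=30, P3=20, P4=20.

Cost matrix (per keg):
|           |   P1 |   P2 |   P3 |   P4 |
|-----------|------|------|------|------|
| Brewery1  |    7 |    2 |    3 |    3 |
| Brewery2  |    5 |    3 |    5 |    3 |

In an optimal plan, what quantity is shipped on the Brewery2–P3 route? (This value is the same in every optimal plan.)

0

Solving gives:
  Brewery1->P3: 20 × 3 = 60
  Brewery2->P1: 15 × 5 = 75
  Brewery2->P2: 30 × 3 = 90
  Brewery2->P4: 20 × 3 = 60
Total cost = 285.
The route Brewery2→P3 is not used.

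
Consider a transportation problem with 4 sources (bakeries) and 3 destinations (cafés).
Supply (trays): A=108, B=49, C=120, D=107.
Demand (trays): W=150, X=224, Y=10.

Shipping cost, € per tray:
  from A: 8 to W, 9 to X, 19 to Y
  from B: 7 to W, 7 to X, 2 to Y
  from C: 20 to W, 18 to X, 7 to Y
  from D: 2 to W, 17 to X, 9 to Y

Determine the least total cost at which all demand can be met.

A cheapest plan:
  A to W: 43 × €8 = €344
  A to X: 65 × €9 = €585
  B to X: 49 × €7 = €343
  C to X: 110 × €18 = €1980
  C to Y: 10 × €7 = €70
  D to W: 107 × €2 = €214
Total = 344 + 585 + 343 + 1980 + 70 + 214 = €3536.

3536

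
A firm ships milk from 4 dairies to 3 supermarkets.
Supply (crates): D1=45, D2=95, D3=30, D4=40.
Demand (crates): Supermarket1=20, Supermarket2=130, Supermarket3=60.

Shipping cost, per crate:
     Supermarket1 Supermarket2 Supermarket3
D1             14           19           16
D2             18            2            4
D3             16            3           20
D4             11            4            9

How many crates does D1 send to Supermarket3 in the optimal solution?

The minimum-cost plan:
  D1 to Supermarket1: 20 × 14 = 280
  D1 to Supermarket3: 25 × 16 = 400
  D2 to Supermarket2: 60 × 2 = 120
  D2 to Supermarket3: 35 × 4 = 140
  D3 to Supermarket2: 30 × 3 = 90
  D4 to Supermarket2: 40 × 4 = 160
Total cost = 1190.
So D1→Supermarket3 carries 25 crates.

25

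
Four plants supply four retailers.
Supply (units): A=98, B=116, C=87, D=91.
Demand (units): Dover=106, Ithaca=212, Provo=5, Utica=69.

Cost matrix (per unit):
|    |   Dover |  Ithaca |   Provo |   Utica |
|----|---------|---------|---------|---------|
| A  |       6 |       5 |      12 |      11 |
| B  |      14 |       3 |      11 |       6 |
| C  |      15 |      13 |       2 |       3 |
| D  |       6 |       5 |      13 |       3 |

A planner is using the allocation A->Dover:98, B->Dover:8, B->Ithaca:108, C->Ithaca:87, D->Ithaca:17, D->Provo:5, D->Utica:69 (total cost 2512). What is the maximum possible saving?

727

Current plan cost = 98·6 + 8·14 + 108·3 + 87·13 + 17·5 + 5·13 + 69·3 = 2512.
Optimal plan:
  A→Dover: 15 × 6 = 90
  A→Ithaca: 83 × 5 = 415
  B→Ithaca: 116 × 3 = 348
  C→Ithaca: 13 × 13 = 169
  C→Provo: 5 × 2 = 10
  C→Utica: 69 × 3 = 207
  D→Dover: 91 × 6 = 546
Optimal cost = 1785.
Saving = 2512 − 1785 = 727.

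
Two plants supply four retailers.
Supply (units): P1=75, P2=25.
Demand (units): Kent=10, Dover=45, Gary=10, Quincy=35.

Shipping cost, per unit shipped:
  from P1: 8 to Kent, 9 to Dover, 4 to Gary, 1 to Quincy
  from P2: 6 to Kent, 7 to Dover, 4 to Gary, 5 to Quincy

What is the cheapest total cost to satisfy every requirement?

Optimal allocation:
  P1 to Kent: 10 units
  P1 to Dover: 20 units
  P1 to Gary: 10 units
  P1 to Quincy: 35 units
  P2 to Dover: 25 units
Total cost = 510.
(Supply check: P1 ships 75; P2 ships 25.)

510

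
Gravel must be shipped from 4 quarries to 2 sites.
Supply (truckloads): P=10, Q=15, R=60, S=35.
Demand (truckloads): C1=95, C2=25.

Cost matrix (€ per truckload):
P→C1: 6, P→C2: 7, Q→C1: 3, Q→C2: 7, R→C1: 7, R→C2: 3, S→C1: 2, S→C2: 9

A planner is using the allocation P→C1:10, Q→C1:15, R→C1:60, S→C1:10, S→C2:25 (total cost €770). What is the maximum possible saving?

Current plan cost = 10·6 + 15·3 + 60·7 + 10·2 + 25·9 = €770.
Optimal plan:
  P to C1: 10 truckloads
  Q to C1: 15 truckloads
  R to C1: 35 truckloads
  R to C2: 25 truckloads
  S to C1: 35 truckloads
Optimal cost = €495.
Saving = 770 − 495 = €275.

275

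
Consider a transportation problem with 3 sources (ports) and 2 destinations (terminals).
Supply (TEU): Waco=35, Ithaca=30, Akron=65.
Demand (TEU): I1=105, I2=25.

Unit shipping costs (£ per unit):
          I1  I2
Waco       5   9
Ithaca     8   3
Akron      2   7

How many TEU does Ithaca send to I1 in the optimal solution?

5

Solving gives:
  Waco to I1: 35 TEU
  Ithaca to I1: 5 TEU
  Ithaca to I2: 25 TEU
  Akron to I1: 65 TEU
Total cost = £420.
So Ithaca→I1 carries 5 TEU.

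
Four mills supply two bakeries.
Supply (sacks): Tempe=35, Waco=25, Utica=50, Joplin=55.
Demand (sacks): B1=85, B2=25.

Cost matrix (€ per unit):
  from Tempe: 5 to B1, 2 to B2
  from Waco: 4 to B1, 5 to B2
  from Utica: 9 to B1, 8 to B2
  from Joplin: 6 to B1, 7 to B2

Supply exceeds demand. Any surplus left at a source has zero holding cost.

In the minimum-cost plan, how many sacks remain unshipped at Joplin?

An optimal plan:
  Tempe→B1: 10 × €5 = €50
  Tempe→B2: 25 × €2 = €50
  Waco→B1: 25 × €4 = €100
  Joplin→B1: 50 × €6 = €300
Total cost = €500.
Joplin ships 50 of its 55, leaving 5.

5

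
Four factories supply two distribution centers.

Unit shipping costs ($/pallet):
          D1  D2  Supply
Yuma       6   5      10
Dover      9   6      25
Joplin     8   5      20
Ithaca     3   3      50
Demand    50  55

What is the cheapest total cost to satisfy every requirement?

A cheapest plan:
  Yuma–D2: 10 × $5 = $50
  Dover–D2: 25 × $6 = $150
  Joplin–D2: 20 × $5 = $100
  Ithaca–D1: 50 × $3 = $150
Total = 50 + 150 + 100 + 150 = $450.
(Supply check: Yuma ships 10; Dover ships 25; Joplin ships 20; Ithaca ships 50.)

450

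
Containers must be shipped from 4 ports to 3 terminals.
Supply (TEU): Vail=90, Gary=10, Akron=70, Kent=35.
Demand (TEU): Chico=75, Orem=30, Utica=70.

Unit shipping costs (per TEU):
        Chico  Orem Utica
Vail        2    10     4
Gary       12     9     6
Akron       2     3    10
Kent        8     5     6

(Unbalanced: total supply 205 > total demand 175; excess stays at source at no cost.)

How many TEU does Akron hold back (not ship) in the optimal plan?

0

Minimum-cost shipments:
  Vail->Chico: 20 × 2 = 40
  Vail->Utica: 70 × 4 = 280
  Akron->Chico: 55 × 2 = 110
  Akron->Orem: 15 × 3 = 45
  Kent->Orem: 15 × 5 = 75
Total cost = 550.
Akron ships 70 of its 70, leaving 0.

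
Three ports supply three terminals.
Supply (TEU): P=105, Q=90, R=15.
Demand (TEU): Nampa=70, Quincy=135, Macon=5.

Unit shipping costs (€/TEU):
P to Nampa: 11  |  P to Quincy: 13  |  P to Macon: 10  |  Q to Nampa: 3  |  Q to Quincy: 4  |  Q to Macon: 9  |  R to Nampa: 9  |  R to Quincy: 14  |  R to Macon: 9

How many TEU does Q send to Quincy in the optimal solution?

The minimum-cost plan:
  P->Nampa: 55 × €11 = €605
  P->Quincy: 45 × €13 = €585
  P->Macon: 5 × €10 = €50
  Q->Quincy: 90 × €4 = €360
  R->Nampa: 15 × €9 = €135
Total cost = €1735.
So Q→Quincy carries 90 TEU.

90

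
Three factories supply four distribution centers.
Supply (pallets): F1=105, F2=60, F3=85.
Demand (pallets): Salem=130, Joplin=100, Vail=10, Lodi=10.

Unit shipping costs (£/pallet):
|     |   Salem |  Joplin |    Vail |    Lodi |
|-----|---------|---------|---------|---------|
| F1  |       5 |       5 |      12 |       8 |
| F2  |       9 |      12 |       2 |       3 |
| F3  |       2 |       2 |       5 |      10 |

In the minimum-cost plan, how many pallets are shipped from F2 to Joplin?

Optimal shipments:
  F1->Salem: 5 pallets
  F1->Joplin: 100 pallets
  F2->Salem: 40 pallets
  F2->Vail: 10 pallets
  F2->Lodi: 10 pallets
  F3->Salem: 85 pallets
Total cost = £1105.
The route F2→Joplin is not used.

0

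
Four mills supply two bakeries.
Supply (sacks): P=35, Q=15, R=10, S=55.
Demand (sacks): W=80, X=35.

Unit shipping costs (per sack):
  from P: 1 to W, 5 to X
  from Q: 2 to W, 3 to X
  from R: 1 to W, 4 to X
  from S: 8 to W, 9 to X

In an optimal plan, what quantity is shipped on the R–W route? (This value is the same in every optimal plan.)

10

Solving gives:
  P→W: 35 × 1 = 35
  Q→W: 15 × 2 = 30
  R→W: 10 × 1 = 10
  S→W: 20 × 8 = 160
  S→X: 35 × 9 = 315
Total cost = 550.
So R→W carries 10 sacks.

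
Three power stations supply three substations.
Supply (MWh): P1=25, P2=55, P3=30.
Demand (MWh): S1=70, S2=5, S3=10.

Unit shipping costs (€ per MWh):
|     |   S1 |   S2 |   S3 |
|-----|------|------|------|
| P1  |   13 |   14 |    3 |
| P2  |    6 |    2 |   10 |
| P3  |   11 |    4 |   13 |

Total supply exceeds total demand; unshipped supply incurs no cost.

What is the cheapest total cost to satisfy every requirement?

545

A cheapest plan:
  P1–S3: 10 × €3 = €30
  P2–S1: 55 × €6 = €330
  P3–S1: 15 × €11 = €165
  P3–S2: 5 × €4 = €20
Total = 30 + 330 + 165 + 20 = €545.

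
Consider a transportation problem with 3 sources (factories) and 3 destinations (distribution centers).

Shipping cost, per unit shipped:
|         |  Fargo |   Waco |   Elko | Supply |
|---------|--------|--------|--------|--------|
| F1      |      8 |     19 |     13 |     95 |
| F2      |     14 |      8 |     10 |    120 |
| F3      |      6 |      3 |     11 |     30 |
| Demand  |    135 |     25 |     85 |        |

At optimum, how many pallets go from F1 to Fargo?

95

The minimum-cost plan:
  F1→Fargo: 95 pallets
  F2→Fargo: 10 pallets
  F2→Waco: 25 pallets
  F2→Elko: 85 pallets
  F3→Fargo: 30 pallets
Total cost = 2130.
So F1→Fargo carries 95 pallets.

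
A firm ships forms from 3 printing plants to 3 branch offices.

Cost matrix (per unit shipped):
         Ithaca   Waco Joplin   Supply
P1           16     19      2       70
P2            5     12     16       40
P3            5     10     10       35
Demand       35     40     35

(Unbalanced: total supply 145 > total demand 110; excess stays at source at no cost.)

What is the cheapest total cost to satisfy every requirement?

One minimum-cost allocation:
  P1 to Joplin: 35 × 2 = 70
  P2 to Ithaca: 35 × 5 = 175
  P2 to Waco: 5 × 12 = 60
  P3 to Waco: 35 × 10 = 350
Total = 70 + 175 + 60 + 350 = 655.
(Supply check: P1 ships 35; P2 ships 40; P3 ships 35.)

655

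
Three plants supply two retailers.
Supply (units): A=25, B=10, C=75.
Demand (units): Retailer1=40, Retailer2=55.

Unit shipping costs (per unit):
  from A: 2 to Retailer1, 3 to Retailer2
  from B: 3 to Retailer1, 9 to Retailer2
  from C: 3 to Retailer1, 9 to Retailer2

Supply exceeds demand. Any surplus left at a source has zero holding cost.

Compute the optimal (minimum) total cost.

465

One minimum-cost allocation:
  A to Retailer2: 25 units
  C to Retailer1: 40 units
  C to Retailer2: 30 units
Total cost = 465.
(Supply check: A ships 25; B ships 0; C ships 70.)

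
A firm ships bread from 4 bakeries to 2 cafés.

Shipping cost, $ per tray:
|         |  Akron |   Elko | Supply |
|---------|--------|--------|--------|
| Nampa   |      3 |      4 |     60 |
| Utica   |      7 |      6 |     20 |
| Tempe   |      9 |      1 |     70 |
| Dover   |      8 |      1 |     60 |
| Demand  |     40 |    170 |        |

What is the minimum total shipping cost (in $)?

450

An optimal shipping plan:
  Nampa->Akron: 40 × $3 = $120
  Nampa->Elko: 20 × $4 = $80
  Utica->Elko: 20 × $6 = $120
  Tempe->Elko: 70 × $1 = $70
  Dover->Elko: 60 × $1 = $60
Total = 120 + 80 + 120 + 70 + 60 = $450.
(Supply check: Nampa ships 60; Utica ships 20; Tempe ships 70; Dover ships 60.)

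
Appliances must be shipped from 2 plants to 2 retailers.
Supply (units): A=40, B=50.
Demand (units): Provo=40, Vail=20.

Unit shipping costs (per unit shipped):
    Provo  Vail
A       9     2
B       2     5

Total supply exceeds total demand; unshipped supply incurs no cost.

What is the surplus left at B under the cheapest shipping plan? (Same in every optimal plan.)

10

Minimum-cost shipments:
  A to Vail: 20 × 2 = 40
  B to Provo: 40 × 2 = 80
Total cost = 120.
B ships 40 of its 50, leaving 10.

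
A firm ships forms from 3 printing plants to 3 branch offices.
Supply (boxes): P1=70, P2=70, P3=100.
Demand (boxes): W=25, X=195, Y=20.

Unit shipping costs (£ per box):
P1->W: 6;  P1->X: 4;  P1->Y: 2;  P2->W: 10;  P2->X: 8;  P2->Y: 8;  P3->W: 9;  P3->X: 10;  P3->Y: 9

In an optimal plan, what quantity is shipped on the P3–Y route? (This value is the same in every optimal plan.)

Optimal shipments:
  P1->X: 50 × £4 = £200
  P1->Y: 20 × £2 = £40
  P2->X: 70 × £8 = £560
  P3->W: 25 × £9 = £225
  P3->X: 75 × £10 = £750
Total cost = £1775.
The route P3→Y is not used.

0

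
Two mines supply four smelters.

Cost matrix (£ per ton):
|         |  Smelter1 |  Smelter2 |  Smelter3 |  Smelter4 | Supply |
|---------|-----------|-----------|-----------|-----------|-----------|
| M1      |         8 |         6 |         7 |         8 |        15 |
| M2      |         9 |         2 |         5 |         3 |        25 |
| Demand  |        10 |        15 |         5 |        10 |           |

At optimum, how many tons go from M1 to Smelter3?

5

Solving gives:
  M1–Smelter1: 10 × £8 = £80
  M1–Smelter3: 5 × £7 = £35
  M2–Smelter2: 15 × £2 = £30
  M2–Smelter4: 10 × £3 = £30
Total cost = £175.
So M1→Smelter3 carries 5 tons.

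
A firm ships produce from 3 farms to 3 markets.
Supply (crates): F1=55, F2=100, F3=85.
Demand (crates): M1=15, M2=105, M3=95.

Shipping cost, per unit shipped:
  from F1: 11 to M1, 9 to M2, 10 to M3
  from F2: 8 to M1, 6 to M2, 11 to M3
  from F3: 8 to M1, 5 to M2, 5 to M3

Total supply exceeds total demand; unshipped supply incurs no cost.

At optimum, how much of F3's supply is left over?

An optimal plan:
  F1→M2: 20 × 9 = 180
  F1→M3: 10 × 10 = 100
  F2→M1: 15 × 8 = 120
  F2→M2: 85 × 6 = 510
  F3→M3: 85 × 5 = 425
Total cost = 1335.
F3 ships 85 of its 85, leaving 0.

0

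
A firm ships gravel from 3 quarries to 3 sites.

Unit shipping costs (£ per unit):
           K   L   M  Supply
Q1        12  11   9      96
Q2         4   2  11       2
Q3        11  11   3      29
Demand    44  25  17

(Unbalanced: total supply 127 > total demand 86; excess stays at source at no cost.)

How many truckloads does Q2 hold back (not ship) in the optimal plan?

An optimal plan:
  Q1->K: 32 truckloads
  Q1->L: 23 truckloads
  Q2->L: 2 truckloads
  Q3->K: 12 truckloads
  Q3->M: 17 truckloads
Total cost = £824.
Q2 ships 2 of its 2, leaving 0.

0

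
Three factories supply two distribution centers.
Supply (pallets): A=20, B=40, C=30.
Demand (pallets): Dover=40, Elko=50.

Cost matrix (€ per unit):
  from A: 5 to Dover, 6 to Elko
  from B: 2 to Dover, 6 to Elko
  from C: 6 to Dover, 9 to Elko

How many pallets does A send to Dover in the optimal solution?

0

Solving gives:
  A->Elko: 20 × €6 = €120
  B->Dover: 40 × €2 = €80
  C->Elko: 30 × €9 = €270
Total cost = €470.
The route A→Dover is not used.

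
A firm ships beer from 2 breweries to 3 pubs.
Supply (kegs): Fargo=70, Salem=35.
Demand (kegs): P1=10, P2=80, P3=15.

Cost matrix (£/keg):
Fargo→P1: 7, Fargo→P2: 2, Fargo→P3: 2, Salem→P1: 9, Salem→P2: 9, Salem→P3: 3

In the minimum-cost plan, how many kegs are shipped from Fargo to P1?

0

Solving gives:
  Fargo–P2: 70 × £2 = £140
  Salem–P1: 10 × £9 = £90
  Salem–P2: 10 × £9 = £90
  Salem–P3: 15 × £3 = £45
Total cost = £365.
The route Fargo→P1 is not used.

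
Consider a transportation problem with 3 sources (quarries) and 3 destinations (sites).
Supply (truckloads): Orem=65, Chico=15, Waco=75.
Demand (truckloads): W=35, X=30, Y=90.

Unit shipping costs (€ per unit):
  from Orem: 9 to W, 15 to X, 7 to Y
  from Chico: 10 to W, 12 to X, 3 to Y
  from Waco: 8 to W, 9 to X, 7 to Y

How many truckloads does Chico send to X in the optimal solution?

Optimal shipments:
  Orem–Y: 65 × €7 = €455
  Chico–Y: 15 × €3 = €45
  Waco–W: 35 × €8 = €280
  Waco–X: 30 × €9 = €270
  Waco–Y: 10 × €7 = €70
Total cost = €1120.
The route Chico→X is not used.

0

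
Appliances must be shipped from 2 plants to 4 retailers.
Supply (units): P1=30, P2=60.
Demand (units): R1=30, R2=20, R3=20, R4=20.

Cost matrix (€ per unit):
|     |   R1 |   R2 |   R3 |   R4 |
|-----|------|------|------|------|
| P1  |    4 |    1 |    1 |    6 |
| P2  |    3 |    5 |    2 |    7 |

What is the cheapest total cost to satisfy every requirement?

An optimal shipping plan:
  P1 to R2: 20 units
  P1 to R3: 10 units
  P2 to R1: 30 units
  P2 to R3: 10 units
  P2 to R4: 20 units
Total cost = €280.
(Supply check: P1 ships 30; P2 ships 60.)

280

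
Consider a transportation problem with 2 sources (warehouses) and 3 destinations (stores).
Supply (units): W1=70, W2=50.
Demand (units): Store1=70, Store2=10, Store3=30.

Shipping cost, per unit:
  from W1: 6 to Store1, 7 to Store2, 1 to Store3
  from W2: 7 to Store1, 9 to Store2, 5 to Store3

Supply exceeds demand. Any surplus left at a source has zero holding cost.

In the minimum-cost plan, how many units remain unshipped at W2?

10

Minimum-cost shipments:
  W1 to Store1: 30 units
  W1 to Store2: 10 units
  W1 to Store3: 30 units
  W2 to Store1: 40 units
Total cost = 560.
W2 ships 40 of its 50, leaving 10.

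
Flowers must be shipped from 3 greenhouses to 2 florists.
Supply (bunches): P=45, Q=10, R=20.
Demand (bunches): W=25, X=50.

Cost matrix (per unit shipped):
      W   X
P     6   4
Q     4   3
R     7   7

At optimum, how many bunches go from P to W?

0

Optimal shipments:
  P->X: 45 bunches
  Q->W: 5 bunches
  Q->X: 5 bunches
  R->W: 20 bunches
Total cost = 355.
The route P→W is not used.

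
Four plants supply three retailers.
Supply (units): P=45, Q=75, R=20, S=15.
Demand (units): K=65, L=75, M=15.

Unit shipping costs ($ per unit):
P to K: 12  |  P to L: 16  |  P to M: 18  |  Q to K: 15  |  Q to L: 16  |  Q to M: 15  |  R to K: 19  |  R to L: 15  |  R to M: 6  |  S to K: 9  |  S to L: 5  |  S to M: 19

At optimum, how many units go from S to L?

Solving gives:
  P–K: 45 × $12 = $540
  Q–K: 20 × $15 = $300
  Q–L: 55 × $16 = $880
  R–L: 5 × $15 = $75
  R–M: 15 × $6 = $90
  S–L: 15 × $5 = $75
Total cost = $1960.
So S→L carries 15 units.

15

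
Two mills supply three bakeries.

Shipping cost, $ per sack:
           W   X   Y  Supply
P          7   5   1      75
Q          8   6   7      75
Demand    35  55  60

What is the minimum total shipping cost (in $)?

A cheapest plan:
  P to W: 15 sacks
  P to Y: 60 sacks
  Q to W: 20 sacks
  Q to X: 55 sacks
Total cost = $655.
(Supply check: P ships 75; Q ships 75.)

655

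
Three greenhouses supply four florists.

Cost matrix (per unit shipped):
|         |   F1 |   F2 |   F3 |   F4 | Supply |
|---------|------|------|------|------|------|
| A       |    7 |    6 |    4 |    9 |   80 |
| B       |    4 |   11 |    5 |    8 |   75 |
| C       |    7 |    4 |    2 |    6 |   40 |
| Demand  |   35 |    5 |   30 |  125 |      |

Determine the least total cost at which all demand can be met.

1255

One minimum-cost allocation:
  A->F2: 5 bunches
  A->F3: 30 bunches
  A->F4: 45 bunches
  B->F1: 35 bunches
  B->F4: 40 bunches
  C->F4: 40 bunches
Total cost = 1255.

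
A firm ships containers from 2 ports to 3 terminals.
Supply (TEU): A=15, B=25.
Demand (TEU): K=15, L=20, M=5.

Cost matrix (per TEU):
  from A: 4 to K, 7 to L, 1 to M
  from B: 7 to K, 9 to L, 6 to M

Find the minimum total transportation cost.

260

One minimum-cost allocation:
  A->K: 10 × 4 = 40
  A->M: 5 × 1 = 5
  B->K: 5 × 7 = 35
  B->L: 20 × 9 = 180
Total = 40 + 5 + 35 + 180 = 260.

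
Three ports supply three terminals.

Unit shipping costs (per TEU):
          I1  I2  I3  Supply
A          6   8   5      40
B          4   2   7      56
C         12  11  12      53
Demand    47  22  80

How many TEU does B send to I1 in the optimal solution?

Optimal shipments:
  A to I3: 40 TEU
  B to I1: 34 TEU
  B to I2: 22 TEU
  C to I1: 13 TEU
  C to I3: 40 TEU
Total cost = 1016.
So B→I1 carries 34 TEU.

34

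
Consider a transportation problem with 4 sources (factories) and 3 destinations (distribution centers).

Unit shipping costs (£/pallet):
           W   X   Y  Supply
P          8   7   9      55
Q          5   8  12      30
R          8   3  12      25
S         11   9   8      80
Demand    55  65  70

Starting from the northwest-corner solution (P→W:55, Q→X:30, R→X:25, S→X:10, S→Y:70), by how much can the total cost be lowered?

120

Current plan cost = 55·8 + 30·8 + 25·3 + 10·9 + 70·8 = £1405.
Optimal plan:
  P->W: 25 × £8 = £200
  P->X: 30 × £7 = £210
  Q->W: 30 × £5 = £150
  R->X: 25 × £3 = £75
  S->X: 10 × £9 = £90
  S->Y: 70 × £8 = £560
Optimal cost = £1285.
Saving = 1405 − 1285 = £120.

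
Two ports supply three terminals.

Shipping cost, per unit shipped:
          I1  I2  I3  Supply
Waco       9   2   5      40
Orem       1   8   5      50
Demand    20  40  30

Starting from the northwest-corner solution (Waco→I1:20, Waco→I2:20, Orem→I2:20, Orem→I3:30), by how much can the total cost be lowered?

280

Current plan cost = 20·9 + 20·2 + 20·8 + 30·5 = 530.
Optimal plan:
  Waco->I2: 40 × 2 = 80
  Orem->I1: 20 × 1 = 20
  Orem->I3: 30 × 5 = 150
Optimal cost = 250.
Saving = 530 − 250 = 280.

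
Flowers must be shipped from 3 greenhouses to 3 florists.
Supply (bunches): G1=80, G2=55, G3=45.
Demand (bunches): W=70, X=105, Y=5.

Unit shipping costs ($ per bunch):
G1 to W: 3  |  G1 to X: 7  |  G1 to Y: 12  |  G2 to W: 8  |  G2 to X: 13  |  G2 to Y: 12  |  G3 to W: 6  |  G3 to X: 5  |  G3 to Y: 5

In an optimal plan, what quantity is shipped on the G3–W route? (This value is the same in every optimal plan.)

0

The minimum-cost plan:
  G1–W: 15 × $3 = $45
  G1–X: 65 × $7 = $455
  G2–W: 55 × $8 = $440
  G3–X: 40 × $5 = $200
  G3–Y: 5 × $5 = $25
Total cost = $1165.
The route G3→W is not used.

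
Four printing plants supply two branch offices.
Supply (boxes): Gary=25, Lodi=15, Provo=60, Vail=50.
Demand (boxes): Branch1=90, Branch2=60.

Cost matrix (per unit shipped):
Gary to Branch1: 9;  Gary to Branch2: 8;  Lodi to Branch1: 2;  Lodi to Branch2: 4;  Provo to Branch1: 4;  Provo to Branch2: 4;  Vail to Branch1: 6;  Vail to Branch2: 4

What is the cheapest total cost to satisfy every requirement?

An optimal shipping plan:
  Gary→Branch1: 15 × 9 = 135
  Gary→Branch2: 10 × 8 = 80
  Lodi→Branch1: 15 × 2 = 30
  Provo→Branch1: 60 × 4 = 240
  Vail→Branch2: 50 × 4 = 200
Total = 135 + 80 + 30 + 240 + 200 = 685.

685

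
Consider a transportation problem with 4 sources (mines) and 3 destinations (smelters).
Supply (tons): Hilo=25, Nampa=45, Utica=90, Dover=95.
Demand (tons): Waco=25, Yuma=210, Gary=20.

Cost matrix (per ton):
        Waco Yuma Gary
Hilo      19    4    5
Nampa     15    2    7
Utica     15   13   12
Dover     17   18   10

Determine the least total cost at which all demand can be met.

One minimum-cost allocation:
  Hilo to Yuma: 25 × 4 = 100
  Nampa to Yuma: 45 × 2 = 90
  Utica to Yuma: 90 × 13 = 1170
  Dover to Waco: 25 × 17 = 425
  Dover to Yuma: 50 × 18 = 900
  Dover to Gary: 20 × 10 = 200
Total = 100 + 90 + 1170 + 425 + 900 + 200 = 2885.
(Supply check: Hilo ships 25; Nampa ships 45; Utica ships 90; Dover ships 95.)

2885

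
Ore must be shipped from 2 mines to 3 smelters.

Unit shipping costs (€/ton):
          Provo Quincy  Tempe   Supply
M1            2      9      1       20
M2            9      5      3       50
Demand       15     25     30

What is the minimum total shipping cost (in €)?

235

Optimal allocation:
  M1–Provo: 15 tons
  M1–Tempe: 5 tons
  M2–Quincy: 25 tons
  M2–Tempe: 25 tons
Total cost = €235.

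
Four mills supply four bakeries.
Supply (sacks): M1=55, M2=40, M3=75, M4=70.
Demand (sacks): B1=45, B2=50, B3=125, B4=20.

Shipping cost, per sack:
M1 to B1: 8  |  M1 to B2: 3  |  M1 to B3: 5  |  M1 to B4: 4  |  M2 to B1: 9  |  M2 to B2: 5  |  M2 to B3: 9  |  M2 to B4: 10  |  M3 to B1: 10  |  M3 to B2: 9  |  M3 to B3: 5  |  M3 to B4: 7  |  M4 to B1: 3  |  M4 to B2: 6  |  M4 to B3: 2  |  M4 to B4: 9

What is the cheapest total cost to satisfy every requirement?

An optimal shipping plan:
  M1–B2: 10 × 3 = 30
  M1–B3: 25 × 5 = 125
  M1–B4: 20 × 4 = 80
  M2–B2: 40 × 5 = 200
  M3–B3: 75 × 5 = 375
  M4–B1: 45 × 3 = 135
  M4–B3: 25 × 2 = 50
Total = 30 + 125 + 80 + 200 + 375 + 135 + 50 = 995.

995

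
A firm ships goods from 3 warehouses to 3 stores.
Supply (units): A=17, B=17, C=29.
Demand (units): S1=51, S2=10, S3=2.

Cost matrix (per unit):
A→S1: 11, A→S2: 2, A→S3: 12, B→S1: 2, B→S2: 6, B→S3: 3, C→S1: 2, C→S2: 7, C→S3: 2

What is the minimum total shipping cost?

A cheapest plan:
  A to S1: 7 × 11 = 77
  A to S2: 10 × 2 = 20
  B to S1: 17 × 2 = 34
  C to S1: 27 × 2 = 54
  C to S3: 2 × 2 = 4
Total = 77 + 20 + 34 + 54 + 4 = 189.
(Supply check: A ships 17; B ships 17; C ships 29.)

189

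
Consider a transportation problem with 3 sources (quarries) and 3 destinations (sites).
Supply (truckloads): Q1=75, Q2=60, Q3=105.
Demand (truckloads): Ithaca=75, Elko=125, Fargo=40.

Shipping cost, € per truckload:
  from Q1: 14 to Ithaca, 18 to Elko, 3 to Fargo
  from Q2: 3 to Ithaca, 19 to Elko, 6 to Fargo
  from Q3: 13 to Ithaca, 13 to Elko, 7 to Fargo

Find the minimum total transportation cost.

A cheapest plan:
  Q1->Ithaca: 15 × €14 = €210
  Q1->Elko: 20 × €18 = €360
  Q1->Fargo: 40 × €3 = €120
  Q2->Ithaca: 60 × €3 = €180
  Q3->Elko: 105 × €13 = €1365
Total = 210 + 360 + 120 + 180 + 1365 = €2235.

2235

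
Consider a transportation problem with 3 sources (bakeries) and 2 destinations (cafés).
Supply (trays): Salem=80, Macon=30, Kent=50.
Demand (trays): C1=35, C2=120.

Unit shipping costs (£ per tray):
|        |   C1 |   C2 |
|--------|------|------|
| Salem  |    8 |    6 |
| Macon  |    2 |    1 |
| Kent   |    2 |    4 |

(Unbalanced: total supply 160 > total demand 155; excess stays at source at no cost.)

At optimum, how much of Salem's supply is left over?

Minimum-cost shipments:
  Salem→C2: 75 × £6 = £450
  Macon→C2: 30 × £1 = £30
  Kent→C1: 35 × £2 = £70
  Kent→C2: 15 × £4 = £60
Total cost = £610.
Salem ships 75 of its 80, leaving 5.

5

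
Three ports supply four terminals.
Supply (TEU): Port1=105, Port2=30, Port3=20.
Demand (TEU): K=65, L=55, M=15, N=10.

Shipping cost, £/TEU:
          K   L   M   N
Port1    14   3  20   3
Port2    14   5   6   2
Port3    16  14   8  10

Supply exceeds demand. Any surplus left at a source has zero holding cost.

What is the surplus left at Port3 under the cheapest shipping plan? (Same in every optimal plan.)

10

An optimal plan:
  Port1–K: 50 × £14 = £700
  Port1–L: 55 × £3 = £165
  Port2–K: 15 × £14 = £210
  Port2–M: 5 × £6 = £30
  Port2–N: 10 × £2 = £20
  Port3–M: 10 × £8 = £80
Total cost = £1205.
Port3 ships 10 of its 20, leaving 10.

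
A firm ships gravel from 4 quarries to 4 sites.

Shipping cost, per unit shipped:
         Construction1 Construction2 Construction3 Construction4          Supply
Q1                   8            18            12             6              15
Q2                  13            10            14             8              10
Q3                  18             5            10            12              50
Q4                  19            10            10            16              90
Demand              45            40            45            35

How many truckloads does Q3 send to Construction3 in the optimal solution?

0

Optimal shipments:
  Q1 to Construction1: 15 × 8 = 120
  Q2 to Construction4: 10 × 8 = 80
  Q3 to Construction2: 40 × 5 = 200
  Q3 to Construction4: 10 × 12 = 120
  Q4 to Construction1: 30 × 19 = 570
  Q4 to Construction3: 45 × 10 = 450
  Q4 to Construction4: 15 × 16 = 240
Total cost = 1780.
The route Q3→Construction3 is not used.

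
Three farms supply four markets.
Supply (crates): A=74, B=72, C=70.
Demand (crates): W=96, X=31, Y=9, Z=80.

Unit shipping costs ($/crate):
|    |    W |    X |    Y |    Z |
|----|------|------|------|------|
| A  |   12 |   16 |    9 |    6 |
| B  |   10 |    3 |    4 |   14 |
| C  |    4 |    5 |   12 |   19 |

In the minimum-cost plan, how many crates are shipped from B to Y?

9

Solving gives:
  A–Z: 74 × $6 = $444
  B–W: 26 × $10 = $260
  B–X: 31 × $3 = $93
  B–Y: 9 × $4 = $36
  B–Z: 6 × $14 = $84
  C–W: 70 × $4 = $280
Total cost = $1197.
So B→Y carries 9 crates.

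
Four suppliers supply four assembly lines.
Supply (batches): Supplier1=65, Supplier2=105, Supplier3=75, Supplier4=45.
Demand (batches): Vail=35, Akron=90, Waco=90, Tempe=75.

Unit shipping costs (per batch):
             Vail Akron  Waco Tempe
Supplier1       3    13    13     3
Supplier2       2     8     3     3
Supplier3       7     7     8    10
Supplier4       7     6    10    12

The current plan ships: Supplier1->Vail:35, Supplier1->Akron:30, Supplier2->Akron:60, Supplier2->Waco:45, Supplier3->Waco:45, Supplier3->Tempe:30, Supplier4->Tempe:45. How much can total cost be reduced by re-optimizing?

1010

Current plan cost = 35·3 + 30·13 + 60·8 + 45·3 + 45·8 + 30·10 + 45·12 = 2310.
Optimal plan:
  Supplier1–Tempe: 65 × 3 = 195
  Supplier2–Vail: 35 × 2 = 70
  Supplier2–Waco: 60 × 3 = 180
  Supplier2–Tempe: 10 × 3 = 30
  Supplier3–Akron: 45 × 7 = 315
  Supplier3–Waco: 30 × 8 = 240
  Supplier4–Akron: 45 × 6 = 270
Optimal cost = 1300.
Saving = 2310 − 1300 = 1010.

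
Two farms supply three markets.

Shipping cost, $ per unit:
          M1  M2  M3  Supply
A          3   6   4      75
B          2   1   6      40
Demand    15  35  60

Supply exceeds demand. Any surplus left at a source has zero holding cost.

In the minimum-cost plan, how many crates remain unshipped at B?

An optimal plan:
  A→M1: 10 × $3 = $30
  A→M3: 60 × $4 = $240
  B→M1: 5 × $2 = $10
  B→M2: 35 × $1 = $35
Total cost = $315.
B ships 40 of its 40, leaving 0.

0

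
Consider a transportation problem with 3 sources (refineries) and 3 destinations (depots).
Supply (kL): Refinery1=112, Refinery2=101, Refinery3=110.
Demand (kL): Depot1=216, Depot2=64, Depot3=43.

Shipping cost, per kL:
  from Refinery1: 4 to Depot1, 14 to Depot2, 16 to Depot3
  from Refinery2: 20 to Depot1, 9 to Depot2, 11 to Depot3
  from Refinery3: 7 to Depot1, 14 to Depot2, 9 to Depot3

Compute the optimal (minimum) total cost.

2213

An optimal shipping plan:
  Refinery1 to Depot1: 112 × 4 = 448
  Refinery2 to Depot2: 64 × 9 = 576
  Refinery2 to Depot3: 37 × 11 = 407
  Refinery3 to Depot1: 104 × 7 = 728
  Refinery3 to Depot3: 6 × 9 = 54
Total = 448 + 576 + 407 + 728 + 54 = 2213.
(Supply check: Refinery1 ships 112; Refinery2 ships 101; Refinery3 ships 110.)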